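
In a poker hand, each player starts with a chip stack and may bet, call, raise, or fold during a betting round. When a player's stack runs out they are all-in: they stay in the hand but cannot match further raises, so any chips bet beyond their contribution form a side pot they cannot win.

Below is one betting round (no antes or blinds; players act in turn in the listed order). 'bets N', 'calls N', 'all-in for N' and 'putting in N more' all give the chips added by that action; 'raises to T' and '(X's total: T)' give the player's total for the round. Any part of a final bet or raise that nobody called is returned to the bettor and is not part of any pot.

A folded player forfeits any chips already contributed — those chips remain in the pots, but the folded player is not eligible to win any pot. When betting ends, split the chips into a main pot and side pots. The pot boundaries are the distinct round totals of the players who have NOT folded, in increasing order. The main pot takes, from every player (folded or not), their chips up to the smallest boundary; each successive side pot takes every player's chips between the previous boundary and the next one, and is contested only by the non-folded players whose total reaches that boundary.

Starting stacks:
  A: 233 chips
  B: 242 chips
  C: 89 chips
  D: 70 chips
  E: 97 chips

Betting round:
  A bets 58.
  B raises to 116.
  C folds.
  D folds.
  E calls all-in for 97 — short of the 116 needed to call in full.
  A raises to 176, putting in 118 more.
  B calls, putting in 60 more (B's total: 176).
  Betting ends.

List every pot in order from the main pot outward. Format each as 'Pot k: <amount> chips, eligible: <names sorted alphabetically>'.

Contributions: A=176, B=176, E=97
Folded: C, D
Pot levels (distinct totals of non-folded players): 97, 176
Layer 1-97: 97 each from A, B, E = 97*3 = 291 chips; eligible A, B, E
Layer 98-176: 79 each from A, B = 79*2 = 158 chips; eligible A, B

Pot 1: 291 chips, eligible: A, B, E
Pot 2: 158 chips, eligible: A, B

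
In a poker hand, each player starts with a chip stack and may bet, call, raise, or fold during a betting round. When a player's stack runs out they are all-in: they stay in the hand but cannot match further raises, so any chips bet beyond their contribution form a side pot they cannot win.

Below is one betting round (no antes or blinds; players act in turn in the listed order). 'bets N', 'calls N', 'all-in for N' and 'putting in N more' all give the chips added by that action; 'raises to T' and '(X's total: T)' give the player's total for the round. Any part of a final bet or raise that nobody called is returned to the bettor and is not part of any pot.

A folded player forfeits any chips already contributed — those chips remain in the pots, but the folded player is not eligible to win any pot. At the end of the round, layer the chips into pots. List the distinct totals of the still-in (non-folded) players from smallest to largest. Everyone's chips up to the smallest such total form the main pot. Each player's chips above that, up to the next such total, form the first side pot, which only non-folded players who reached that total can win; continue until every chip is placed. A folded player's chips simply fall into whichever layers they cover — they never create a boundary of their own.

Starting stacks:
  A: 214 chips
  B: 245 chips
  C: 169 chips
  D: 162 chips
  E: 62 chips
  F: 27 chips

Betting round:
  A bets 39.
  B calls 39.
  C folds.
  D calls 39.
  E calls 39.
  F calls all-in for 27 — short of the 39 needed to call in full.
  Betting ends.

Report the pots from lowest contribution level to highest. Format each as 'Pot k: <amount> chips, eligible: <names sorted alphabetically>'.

Pot 1: 135 chips, eligible: A, B, D, E, F
Pot 2: 48 chips, eligible: A, B, D, E

Derivation:
Contributions: A=39, B=39, D=39, E=39, F=27
Folded: C
Pot levels (distinct totals of non-folded players): 27, 39
Layer 1-27: 27 each from A, B, D, E, F = 27*5 = 135 chips; eligible A, B, D, E, F
Layer 28-39: 12 each from A, B, D, E = 12*4 = 48 chips; eligible A, B, D, E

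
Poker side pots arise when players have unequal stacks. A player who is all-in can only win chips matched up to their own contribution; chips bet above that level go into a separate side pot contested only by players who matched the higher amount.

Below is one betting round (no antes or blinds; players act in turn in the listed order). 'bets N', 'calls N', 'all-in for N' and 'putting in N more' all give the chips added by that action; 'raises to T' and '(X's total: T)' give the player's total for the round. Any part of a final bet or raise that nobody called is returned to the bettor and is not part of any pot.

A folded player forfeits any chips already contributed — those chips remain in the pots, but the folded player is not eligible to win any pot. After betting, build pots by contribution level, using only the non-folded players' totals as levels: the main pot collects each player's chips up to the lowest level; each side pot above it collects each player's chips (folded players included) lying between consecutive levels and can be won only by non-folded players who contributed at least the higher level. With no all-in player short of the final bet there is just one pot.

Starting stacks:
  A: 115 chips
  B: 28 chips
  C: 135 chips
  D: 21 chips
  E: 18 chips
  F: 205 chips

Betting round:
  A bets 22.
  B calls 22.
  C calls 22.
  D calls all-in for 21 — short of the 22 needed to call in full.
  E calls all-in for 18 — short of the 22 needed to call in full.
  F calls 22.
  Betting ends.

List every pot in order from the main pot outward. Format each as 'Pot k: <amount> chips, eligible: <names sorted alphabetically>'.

Pot 1: 108 chips, eligible: A, B, C, D, E, F
Pot 2: 15 chips, eligible: A, B, C, D, F
Pot 3: 4 chips, eligible: A, B, C, F

Derivation:
Contributions: A=22, B=22, C=22, D=21, E=18, F=22
Pot levels (distinct totals of non-folded players): 18, 21, 22
Layer 1-18: 18 each from A, B, C, D, E, F = 18*6 = 108 chips; eligible A, B, C, D, E, F
Layer 19-21: 3 each from A, B, C, D, F = 3*5 = 15 chips; eligible A, B, C, D, F
Layer 22-22: 1 each from A, B, C, F = 1*4 = 4 chips; eligible A, B, C, F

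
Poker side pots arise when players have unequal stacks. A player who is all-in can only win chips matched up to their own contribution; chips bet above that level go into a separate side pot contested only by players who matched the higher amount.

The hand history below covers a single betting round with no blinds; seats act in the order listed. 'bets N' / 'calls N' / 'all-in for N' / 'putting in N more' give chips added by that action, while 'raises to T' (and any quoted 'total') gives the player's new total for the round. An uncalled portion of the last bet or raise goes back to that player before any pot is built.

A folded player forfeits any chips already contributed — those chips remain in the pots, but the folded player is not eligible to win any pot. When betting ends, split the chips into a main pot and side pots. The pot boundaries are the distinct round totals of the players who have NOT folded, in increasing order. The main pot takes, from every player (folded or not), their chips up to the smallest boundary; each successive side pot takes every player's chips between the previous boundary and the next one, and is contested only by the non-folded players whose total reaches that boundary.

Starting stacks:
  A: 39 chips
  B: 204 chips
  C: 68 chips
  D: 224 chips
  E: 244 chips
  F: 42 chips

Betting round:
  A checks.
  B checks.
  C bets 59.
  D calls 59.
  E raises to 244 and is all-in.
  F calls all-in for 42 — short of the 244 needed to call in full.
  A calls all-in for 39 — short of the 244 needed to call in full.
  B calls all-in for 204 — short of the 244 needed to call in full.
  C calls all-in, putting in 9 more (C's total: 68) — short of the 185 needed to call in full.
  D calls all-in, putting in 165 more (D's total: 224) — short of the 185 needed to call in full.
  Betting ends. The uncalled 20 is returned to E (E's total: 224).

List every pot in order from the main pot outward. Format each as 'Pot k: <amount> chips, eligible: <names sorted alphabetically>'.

Contributions (after 20 returned to E): A=39, B=204, C=68, D=224, E=224, F=42
Pot levels (distinct totals of non-folded players): 39, 42, 68, 204, 224
Layer 1-39: 39 each from A, B, C, D, E, F = 39*6 = 234 chips; eligible A, B, C, D, E, F
Layer 40-42: 3 each from B, C, D, E, F = 3*5 = 15 chips; eligible B, C, D, E, F
Layer 43-68: 26 each from B, C, D, E = 26*4 = 104 chips; eligible B, C, D, E
Layer 69-204: 136 each from B, D, E = 136*3 = 408 chips; eligible B, D, E
Layer 205-224: 20 each from D, E = 20*2 = 40 chips; eligible D, E

Pot 1: 234 chips, eligible: A, B, C, D, E, F
Pot 2: 15 chips, eligible: B, C, D, E, F
Pot 3: 104 chips, eligible: B, C, D, E
Pot 4: 408 chips, eligible: B, D, E
Pot 5: 40 chips, eligible: D, E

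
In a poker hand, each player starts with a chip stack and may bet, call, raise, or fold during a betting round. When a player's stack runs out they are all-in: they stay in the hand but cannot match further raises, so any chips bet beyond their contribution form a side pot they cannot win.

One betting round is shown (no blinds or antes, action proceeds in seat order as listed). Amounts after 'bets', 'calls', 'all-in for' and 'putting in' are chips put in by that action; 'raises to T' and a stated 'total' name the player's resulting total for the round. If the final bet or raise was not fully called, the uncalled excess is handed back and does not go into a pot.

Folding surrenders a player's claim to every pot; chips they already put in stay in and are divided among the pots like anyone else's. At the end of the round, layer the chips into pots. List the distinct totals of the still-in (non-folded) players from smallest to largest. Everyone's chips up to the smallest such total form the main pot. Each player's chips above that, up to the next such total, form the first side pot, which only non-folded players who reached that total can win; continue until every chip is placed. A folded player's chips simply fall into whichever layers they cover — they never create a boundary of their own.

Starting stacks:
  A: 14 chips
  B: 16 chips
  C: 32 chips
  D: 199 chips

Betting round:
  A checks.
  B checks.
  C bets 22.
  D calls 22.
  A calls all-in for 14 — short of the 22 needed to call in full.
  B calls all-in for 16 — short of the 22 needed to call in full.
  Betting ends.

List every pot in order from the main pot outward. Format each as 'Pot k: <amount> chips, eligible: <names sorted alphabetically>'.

Contributions: A=14, B=16, C=22, D=22
Pot levels (distinct totals of non-folded players): 14, 16, 22
Layer 1-14: 14 each from A, B, C, D = 14*4 = 56 chips; eligible A, B, C, D
Layer 15-16: 2 each from B, C, D = 2*3 = 6 chips; eligible B, C, D
Layer 17-22: 6 each from C, D = 6*2 = 12 chips; eligible C, D

Pot 1: 56 chips, eligible: A, B, C, D
Pot 2: 6 chips, eligible: B, C, D
Pot 3: 12 chips, eligible: C, D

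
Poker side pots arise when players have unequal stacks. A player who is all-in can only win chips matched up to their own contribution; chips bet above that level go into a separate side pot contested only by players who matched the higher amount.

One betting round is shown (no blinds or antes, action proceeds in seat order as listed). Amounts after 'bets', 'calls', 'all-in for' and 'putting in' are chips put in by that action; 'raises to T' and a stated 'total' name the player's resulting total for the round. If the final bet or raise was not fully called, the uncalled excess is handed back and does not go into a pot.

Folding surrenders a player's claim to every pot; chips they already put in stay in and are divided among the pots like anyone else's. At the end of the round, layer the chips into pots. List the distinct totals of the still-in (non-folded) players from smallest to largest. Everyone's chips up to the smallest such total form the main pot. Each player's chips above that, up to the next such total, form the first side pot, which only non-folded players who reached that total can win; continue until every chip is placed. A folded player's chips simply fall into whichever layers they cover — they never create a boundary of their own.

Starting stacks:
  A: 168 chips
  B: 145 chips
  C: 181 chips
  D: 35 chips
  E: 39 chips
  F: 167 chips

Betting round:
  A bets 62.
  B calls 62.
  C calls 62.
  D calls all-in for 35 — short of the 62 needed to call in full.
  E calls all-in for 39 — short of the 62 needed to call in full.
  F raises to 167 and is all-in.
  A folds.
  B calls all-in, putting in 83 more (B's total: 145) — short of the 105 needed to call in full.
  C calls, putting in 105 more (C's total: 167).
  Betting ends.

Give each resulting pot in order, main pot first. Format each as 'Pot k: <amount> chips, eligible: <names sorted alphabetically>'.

Pot 1: 210 chips, eligible: B, C, D, E, F
Pot 2: 20 chips, eligible: B, C, E, F
Pot 3: 341 chips, eligible: B, C, F
Pot 4: 44 chips, eligible: C, F

Derivation:
Contributions: A=62, B=145, C=167, D=35, E=39, F=167
Folded: A
Pot levels (distinct totals of non-folded players): 35, 39, 145, 167
Layer 1-35: 35 each from A, B, C, D, E, F = 35*6 = 210 chips; eligible B, C, D, E, F
Layer 36-39: 4 each from A, B, C, E, F = 4*5 = 20 chips; eligible B, C, E, F
Layer 40-145: A 23 + B 106 + C 106 + F 106 = 341 chips; eligible B, C, F
Layer 146-167: 22 each from C, F = 22*2 = 44 chips; eligible C, F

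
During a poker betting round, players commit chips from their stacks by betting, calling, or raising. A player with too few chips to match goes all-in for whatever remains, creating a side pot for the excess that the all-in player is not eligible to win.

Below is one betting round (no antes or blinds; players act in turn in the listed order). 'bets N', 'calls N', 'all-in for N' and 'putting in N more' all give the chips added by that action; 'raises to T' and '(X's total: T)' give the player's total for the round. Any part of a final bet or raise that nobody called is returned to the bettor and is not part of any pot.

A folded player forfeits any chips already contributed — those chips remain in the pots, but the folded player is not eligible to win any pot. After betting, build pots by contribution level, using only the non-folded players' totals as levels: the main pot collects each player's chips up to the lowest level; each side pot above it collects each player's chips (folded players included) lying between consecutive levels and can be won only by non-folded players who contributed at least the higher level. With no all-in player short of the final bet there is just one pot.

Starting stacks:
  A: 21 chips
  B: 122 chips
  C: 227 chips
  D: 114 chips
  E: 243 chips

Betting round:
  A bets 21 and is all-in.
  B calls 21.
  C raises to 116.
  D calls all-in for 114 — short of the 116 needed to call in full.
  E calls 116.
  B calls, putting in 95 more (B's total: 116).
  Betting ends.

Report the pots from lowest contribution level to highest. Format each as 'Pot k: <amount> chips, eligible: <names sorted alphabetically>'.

Pot 1: 105 chips, eligible: A, B, C, D, E
Pot 2: 372 chips, eligible: B, C, D, E
Pot 3: 6 chips, eligible: B, C, E

Derivation:
Contributions: A=21, B=116, C=116, D=114, E=116
Pot levels (distinct totals of non-folded players): 21, 114, 116
Layer 1-21: 21 each from A, B, C, D, E = 21*5 = 105 chips; eligible A, B, C, D, E
Layer 22-114: 93 each from B, C, D, E = 93*4 = 372 chips; eligible B, C, D, E
Layer 115-116: 2 each from B, C, E = 2*3 = 6 chips; eligible B, C, E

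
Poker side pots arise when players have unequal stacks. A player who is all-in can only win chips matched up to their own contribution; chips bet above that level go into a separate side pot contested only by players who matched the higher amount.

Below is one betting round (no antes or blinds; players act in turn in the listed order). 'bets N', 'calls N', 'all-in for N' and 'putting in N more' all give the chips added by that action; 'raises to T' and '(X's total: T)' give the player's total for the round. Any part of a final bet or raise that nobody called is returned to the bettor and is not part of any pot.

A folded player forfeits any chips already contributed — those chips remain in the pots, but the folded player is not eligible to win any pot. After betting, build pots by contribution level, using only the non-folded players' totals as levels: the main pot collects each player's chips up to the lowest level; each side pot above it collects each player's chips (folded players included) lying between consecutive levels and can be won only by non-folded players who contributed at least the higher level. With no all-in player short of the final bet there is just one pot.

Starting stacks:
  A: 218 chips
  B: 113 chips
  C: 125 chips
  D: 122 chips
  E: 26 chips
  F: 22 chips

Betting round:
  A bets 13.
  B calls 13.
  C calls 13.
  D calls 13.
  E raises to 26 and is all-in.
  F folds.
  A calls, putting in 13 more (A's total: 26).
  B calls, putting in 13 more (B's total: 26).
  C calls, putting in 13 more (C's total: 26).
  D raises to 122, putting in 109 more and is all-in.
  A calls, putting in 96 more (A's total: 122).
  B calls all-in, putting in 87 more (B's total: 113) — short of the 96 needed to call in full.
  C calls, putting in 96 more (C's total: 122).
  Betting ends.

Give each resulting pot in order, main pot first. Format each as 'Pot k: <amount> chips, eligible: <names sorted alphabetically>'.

Pot 1: 130 chips, eligible: A, B, C, D, E
Pot 2: 348 chips, eligible: A, B, C, D
Pot 3: 27 chips, eligible: A, C, D

Derivation:
Contributions: A=122, B=113, C=122, D=122, E=26
Folded: F
Pot levels (distinct totals of non-folded players): 26, 113, 122
Layer 1-26: 26 each from A, B, C, D, E = 26*5 = 130 chips; eligible A, B, C, D, E
Layer 27-113: 87 each from A, B, C, D = 87*4 = 348 chips; eligible A, B, C, D
Layer 114-122: 9 each from A, C, D = 9*3 = 27 chips; eligible A, C, D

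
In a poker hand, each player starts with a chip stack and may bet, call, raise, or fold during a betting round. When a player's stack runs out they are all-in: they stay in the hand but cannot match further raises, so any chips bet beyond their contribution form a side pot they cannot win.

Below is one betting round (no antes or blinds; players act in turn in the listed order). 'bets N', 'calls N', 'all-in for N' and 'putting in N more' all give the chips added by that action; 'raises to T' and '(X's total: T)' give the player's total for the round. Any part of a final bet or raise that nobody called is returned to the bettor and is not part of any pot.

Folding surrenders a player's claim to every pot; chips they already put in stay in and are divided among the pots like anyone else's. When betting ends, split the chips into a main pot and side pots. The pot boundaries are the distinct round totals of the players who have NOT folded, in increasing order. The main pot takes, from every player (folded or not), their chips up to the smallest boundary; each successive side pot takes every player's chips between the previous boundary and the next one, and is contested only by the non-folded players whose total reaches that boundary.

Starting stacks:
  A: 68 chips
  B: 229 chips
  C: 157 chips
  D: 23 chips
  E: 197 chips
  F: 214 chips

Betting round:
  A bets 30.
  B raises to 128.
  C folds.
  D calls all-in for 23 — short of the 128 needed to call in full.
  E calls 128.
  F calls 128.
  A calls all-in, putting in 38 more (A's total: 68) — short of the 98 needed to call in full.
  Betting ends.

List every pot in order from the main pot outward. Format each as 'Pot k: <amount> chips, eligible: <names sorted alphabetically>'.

Pot 1: 115 chips, eligible: A, B, D, E, F
Pot 2: 180 chips, eligible: A, B, E, F
Pot 3: 180 chips, eligible: B, E, F

Derivation:
Contributions: A=68, B=128, D=23, E=128, F=128
Folded: C
Pot levels (distinct totals of non-folded players): 23, 68, 128
Layer 1-23: 23 each from A, B, D, E, F = 23*5 = 115 chips; eligible A, B, D, E, F
Layer 24-68: 45 each from A, B, E, F = 45*4 = 180 chips; eligible A, B, E, F
Layer 69-128: 60 each from B, E, F = 60*3 = 180 chips; eligible B, E, F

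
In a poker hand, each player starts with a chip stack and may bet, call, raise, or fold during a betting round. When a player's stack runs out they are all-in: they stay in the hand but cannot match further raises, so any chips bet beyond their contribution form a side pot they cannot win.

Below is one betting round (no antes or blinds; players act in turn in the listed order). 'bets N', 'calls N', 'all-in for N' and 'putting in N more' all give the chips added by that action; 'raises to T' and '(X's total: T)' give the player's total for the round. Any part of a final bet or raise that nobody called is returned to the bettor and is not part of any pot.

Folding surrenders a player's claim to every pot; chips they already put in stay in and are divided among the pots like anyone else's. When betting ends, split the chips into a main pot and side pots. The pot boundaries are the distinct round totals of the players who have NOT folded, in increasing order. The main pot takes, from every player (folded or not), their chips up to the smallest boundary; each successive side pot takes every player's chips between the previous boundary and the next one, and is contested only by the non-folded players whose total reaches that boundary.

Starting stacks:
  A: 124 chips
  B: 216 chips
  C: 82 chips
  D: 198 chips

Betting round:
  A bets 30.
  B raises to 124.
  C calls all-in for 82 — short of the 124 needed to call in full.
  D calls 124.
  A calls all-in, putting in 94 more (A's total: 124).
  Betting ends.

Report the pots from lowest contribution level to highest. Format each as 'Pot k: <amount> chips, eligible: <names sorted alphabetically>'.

Pot 1: 328 chips, eligible: A, B, C, D
Pot 2: 126 chips, eligible: A, B, D

Derivation:
Contributions: A=124, B=124, C=82, D=124
Pot levels (distinct totals of non-folded players): 82, 124
Layer 1-82: 82 each from A, B, C, D = 82*4 = 328 chips; eligible A, B, C, D
Layer 83-124: 42 each from A, B, D = 42*3 = 126 chips; eligible A, B, D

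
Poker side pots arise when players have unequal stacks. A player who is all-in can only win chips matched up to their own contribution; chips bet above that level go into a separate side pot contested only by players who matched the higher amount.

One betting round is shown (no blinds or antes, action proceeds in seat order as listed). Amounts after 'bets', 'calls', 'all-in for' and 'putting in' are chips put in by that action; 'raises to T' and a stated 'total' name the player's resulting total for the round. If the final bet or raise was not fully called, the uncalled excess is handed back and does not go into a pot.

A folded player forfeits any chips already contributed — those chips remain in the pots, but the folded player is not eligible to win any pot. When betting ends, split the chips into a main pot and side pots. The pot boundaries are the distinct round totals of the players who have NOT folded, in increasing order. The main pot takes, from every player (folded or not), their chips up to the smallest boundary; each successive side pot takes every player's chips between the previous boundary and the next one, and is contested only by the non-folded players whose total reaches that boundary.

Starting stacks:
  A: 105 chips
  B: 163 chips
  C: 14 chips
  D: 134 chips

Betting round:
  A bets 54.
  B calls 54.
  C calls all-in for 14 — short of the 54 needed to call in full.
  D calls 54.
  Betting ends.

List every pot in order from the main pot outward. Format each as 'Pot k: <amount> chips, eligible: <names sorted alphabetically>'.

Contributions: A=54, B=54, C=14, D=54
Pot levels (distinct totals of non-folded players): 14, 54
Layer 1-14: 14 each from A, B, C, D = 14*4 = 56 chips; eligible A, B, C, D
Layer 15-54: 40 each from A, B, D = 40*3 = 120 chips; eligible A, B, D

Pot 1: 56 chips, eligible: A, B, C, D
Pot 2: 120 chips, eligible: A, B, D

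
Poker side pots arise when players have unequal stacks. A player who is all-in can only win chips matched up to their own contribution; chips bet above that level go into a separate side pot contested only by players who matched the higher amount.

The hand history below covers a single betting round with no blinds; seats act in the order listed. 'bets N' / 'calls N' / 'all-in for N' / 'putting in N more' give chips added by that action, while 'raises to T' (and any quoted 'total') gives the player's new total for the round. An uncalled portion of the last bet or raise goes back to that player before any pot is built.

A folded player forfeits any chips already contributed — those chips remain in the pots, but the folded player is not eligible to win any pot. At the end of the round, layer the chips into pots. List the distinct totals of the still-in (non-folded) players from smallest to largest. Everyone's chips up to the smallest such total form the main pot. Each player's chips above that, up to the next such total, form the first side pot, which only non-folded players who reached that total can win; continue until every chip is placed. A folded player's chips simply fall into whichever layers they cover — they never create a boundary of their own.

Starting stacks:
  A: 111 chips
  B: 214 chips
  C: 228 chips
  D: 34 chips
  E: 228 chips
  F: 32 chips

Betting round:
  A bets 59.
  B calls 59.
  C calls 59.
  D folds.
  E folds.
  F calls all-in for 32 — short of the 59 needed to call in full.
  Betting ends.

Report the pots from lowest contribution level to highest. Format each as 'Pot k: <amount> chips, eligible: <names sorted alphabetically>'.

Pot 1: 128 chips, eligible: A, B, C, F
Pot 2: 81 chips, eligible: A, B, C

Derivation:
Contributions: A=59, B=59, C=59, F=32
Folded: D, E
Pot levels (distinct totals of non-folded players): 32, 59
Layer 1-32: 32 each from A, B, C, F = 32*4 = 128 chips; eligible A, B, C, F
Layer 33-59: 27 each from A, B, C = 27*3 = 81 chips; eligible A, B, C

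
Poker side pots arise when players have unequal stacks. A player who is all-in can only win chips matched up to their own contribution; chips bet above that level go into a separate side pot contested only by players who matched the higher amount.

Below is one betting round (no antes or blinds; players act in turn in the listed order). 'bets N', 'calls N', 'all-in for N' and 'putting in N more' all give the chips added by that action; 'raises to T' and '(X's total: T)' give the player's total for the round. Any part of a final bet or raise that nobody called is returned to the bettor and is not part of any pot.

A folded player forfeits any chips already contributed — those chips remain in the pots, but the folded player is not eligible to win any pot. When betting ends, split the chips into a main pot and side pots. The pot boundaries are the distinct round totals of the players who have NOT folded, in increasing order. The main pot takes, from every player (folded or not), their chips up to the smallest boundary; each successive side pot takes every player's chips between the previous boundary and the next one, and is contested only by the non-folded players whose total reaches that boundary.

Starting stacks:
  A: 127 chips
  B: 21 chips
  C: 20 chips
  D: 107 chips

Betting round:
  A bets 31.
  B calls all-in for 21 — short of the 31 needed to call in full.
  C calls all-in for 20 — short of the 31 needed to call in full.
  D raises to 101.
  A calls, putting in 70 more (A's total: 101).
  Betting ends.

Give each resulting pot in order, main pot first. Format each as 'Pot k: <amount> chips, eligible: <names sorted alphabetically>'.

Pot 1: 80 chips, eligible: A, B, C, D
Pot 2: 3 chips, eligible: A, B, D
Pot 3: 160 chips, eligible: A, D

Derivation:
Contributions: A=101, B=21, C=20, D=101
Pot levels (distinct totals of non-folded players): 20, 21, 101
Layer 1-20: 20 each from A, B, C, D = 20*4 = 80 chips; eligible A, B, C, D
Layer 21-21: 1 each from A, B, D = 1*3 = 3 chips; eligible A, B, D
Layer 22-101: 80 each from A, D = 80*2 = 160 chips; eligible A, D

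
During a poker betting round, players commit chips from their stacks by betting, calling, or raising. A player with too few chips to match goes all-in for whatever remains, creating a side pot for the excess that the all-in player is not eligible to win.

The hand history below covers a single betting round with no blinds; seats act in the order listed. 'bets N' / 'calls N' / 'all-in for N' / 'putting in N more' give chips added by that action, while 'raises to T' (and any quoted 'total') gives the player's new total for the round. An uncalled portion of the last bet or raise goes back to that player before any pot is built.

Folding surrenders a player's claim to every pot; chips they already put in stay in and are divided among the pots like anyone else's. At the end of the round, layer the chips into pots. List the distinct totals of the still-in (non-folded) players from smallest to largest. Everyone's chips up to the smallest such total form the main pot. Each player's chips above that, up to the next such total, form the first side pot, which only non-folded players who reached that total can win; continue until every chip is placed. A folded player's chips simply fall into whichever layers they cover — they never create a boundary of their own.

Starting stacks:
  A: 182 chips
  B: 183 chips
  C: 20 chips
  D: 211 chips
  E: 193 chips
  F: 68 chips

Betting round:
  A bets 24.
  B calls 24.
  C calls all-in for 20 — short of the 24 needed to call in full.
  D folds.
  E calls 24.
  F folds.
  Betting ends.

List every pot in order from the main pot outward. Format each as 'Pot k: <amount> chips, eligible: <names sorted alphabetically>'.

Pot 1: 80 chips, eligible: A, B, C, E
Pot 2: 12 chips, eligible: A, B, E

Derivation:
Contributions: A=24, B=24, C=20, E=24
Folded: D, F
Pot levels (distinct totals of non-folded players): 20, 24
Layer 1-20: 20 each from A, B, C, E = 20*4 = 80 chips; eligible A, B, C, E
Layer 21-24: 4 each from A, B, E = 4*3 = 12 chips; eligible A, B, E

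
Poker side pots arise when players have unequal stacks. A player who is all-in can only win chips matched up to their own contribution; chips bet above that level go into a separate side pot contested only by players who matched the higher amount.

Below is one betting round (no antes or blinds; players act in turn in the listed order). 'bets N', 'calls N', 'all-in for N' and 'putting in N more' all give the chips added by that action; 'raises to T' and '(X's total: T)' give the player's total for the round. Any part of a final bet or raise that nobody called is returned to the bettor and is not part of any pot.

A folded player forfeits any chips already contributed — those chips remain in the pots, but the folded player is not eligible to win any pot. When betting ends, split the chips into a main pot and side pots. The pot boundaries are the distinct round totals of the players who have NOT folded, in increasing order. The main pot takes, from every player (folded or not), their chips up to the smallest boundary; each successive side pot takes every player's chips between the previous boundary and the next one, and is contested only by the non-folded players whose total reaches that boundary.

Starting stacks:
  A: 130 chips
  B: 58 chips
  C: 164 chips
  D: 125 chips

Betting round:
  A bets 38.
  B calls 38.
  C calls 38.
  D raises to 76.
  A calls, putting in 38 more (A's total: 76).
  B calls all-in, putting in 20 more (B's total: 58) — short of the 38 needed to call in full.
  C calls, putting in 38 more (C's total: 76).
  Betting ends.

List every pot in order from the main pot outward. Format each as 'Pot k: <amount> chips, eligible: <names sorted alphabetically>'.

Contributions: A=76, B=58, C=76, D=76
Pot levels (distinct totals of non-folded players): 58, 76
Layer 1-58: 58 each from A, B, C, D = 58*4 = 232 chips; eligible A, B, C, D
Layer 59-76: 18 each from A, C, D = 18*3 = 54 chips; eligible A, C, D

Pot 1: 232 chips, eligible: A, B, C, D
Pot 2: 54 chips, eligible: A, C, D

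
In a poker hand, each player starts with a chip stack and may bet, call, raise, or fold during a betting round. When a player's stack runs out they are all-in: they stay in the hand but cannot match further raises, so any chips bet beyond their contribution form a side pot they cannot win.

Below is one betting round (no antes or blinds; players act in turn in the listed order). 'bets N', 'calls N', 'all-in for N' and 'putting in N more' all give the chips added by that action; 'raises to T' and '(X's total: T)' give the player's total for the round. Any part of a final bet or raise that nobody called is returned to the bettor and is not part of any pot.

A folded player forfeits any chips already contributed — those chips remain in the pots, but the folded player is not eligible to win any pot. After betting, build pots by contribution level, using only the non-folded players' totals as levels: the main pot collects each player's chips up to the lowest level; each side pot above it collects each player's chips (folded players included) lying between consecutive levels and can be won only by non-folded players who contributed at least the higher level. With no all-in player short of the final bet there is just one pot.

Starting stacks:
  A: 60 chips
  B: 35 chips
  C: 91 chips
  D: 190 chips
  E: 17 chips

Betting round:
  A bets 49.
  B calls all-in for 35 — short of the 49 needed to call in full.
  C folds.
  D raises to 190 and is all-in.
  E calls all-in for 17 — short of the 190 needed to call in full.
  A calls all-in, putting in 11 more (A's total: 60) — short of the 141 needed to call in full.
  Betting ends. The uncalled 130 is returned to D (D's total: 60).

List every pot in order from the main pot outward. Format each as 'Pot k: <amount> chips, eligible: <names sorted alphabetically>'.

Contributions (after 130 returned to D): A=60, B=35, D=60, E=17
Folded: C
Pot levels (distinct totals of non-folded players): 17, 35, 60
Layer 1-17: 17 each from A, B, D, E = 17*4 = 68 chips; eligible A, B, D, E
Layer 18-35: 18 each from A, B, D = 18*3 = 54 chips; eligible A, B, D
Layer 36-60: 25 each from A, D = 25*2 = 50 chips; eligible A, D

Pot 1: 68 chips, eligible: A, B, D, E
Pot 2: 54 chips, eligible: A, B, D
Pot 3: 50 chips, eligible: A, D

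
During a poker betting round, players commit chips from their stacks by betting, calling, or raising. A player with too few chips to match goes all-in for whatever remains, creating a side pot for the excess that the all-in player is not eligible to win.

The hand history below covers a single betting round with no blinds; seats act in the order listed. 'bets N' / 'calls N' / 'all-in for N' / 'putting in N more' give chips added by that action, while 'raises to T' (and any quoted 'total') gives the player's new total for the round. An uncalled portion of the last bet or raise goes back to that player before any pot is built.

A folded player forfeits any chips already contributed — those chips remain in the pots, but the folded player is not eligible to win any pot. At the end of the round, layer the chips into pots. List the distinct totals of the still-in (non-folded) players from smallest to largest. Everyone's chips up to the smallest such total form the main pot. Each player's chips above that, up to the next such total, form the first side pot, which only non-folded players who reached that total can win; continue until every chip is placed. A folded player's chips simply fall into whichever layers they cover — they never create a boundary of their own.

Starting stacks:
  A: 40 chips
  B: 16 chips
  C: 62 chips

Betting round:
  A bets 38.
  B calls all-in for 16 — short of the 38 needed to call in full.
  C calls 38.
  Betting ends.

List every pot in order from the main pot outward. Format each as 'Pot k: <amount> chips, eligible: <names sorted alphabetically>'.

Contributions: A=38, B=16, C=38
Pot levels (distinct totals of non-folded players): 16, 38
Layer 1-16: 16 each from A, B, C = 16*3 = 48 chips; eligible A, B, C
Layer 17-38: 22 each from A, C = 22*2 = 44 chips; eligible A, C

Pot 1: 48 chips, eligible: A, B, C
Pot 2: 44 chips, eligible: A, C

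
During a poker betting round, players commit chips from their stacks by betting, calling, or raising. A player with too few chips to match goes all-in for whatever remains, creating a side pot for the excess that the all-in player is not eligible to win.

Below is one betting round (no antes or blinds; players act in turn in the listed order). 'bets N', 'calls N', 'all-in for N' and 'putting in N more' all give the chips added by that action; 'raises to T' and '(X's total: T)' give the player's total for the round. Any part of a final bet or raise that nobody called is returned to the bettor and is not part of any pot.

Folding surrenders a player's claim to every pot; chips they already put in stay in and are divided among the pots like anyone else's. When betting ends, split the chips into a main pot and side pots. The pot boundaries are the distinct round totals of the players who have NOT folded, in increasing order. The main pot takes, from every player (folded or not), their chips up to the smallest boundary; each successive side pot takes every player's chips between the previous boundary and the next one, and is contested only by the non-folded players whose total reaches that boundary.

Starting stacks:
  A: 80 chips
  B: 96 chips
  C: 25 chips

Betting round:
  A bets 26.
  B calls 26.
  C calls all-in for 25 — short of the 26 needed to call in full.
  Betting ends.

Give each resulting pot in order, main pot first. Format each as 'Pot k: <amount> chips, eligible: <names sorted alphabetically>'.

Contributions: A=26, B=26, C=25
Pot levels (distinct totals of non-folded players): 25, 26
Layer 1-25: 25 each from A, B, C = 25*3 = 75 chips; eligible A, B, C
Layer 26-26: 1 each from A, B = 1*2 = 2 chips; eligible A, B

Pot 1: 75 chips, eligible: A, B, C
Pot 2: 2 chips, eligible: A, B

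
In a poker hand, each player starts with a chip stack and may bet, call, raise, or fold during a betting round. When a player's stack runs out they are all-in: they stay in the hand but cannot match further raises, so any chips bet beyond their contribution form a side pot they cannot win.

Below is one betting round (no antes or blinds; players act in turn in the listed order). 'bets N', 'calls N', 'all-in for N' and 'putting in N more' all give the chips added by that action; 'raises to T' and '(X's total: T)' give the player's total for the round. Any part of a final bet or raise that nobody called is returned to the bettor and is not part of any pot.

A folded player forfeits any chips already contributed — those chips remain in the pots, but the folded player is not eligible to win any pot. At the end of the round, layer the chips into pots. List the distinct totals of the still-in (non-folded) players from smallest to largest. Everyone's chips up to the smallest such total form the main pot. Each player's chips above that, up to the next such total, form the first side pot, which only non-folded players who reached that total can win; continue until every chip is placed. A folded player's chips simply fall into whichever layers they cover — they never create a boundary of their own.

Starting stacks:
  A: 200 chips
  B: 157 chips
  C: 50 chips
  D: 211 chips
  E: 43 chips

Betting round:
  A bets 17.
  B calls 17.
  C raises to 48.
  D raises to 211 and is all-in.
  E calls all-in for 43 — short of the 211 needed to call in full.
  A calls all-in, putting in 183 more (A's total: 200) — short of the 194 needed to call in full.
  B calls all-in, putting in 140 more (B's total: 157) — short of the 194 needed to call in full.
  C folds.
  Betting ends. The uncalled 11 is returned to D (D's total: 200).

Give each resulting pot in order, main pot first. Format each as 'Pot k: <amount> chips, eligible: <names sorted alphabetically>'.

Pot 1: 215 chips, eligible: A, B, D, E
Pot 2: 347 chips, eligible: A, B, D
Pot 3: 86 chips, eligible: A, D

Derivation:
Contributions (after 11 returned to D): A=200, B=157, C=48, D=200, E=43
Folded: C
Pot levels (distinct totals of non-folded players): 43, 157, 200
Layer 1-43: 43 each from A, B, C, D, E = 43*5 = 215 chips; eligible A, B, D, E
Layer 44-157: A 114 + B 114 + C 5 + D 114 = 347 chips; eligible A, B, D
Layer 158-200: 43 each from A, D = 43*2 = 86 chips; eligible A, D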